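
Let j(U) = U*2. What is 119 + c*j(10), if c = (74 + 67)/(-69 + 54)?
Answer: -69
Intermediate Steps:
j(U) = 2*U
c = -47/5 (c = 141/(-15) = 141*(-1/15) = -47/5 ≈ -9.4000)
119 + c*j(10) = 119 - 94*10/5 = 119 - 47/5*20 = 119 - 188 = -69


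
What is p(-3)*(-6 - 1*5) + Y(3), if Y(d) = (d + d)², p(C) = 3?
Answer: 3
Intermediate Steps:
Y(d) = 4*d² (Y(d) = (2*d)² = 4*d²)
p(-3)*(-6 - 1*5) + Y(3) = 3*(-6 - 1*5) + 4*3² = 3*(-6 - 5) + 4*9 = 3*(-11) + 36 = -33 + 36 = 3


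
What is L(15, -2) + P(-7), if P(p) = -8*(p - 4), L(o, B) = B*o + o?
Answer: 73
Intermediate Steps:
L(o, B) = o + B*o
P(p) = 32 - 8*p (P(p) = -8*(-4 + p) = 32 - 8*p)
L(15, -2) + P(-7) = 15*(1 - 2) + (32 - 8*(-7)) = 15*(-1) + (32 + 56) = -15 + 88 = 73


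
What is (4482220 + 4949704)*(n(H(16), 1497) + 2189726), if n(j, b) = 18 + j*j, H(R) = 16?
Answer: 20655913560000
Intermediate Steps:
n(j, b) = 18 + j**2
(4482220 + 4949704)*(n(H(16), 1497) + 2189726) = (4482220 + 4949704)*((18 + 16**2) + 2189726) = 9431924*((18 + 256) + 2189726) = 9431924*(274 + 2189726) = 9431924*2190000 = 20655913560000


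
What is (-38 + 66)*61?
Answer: 1708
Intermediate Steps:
(-38 + 66)*61 = 28*61 = 1708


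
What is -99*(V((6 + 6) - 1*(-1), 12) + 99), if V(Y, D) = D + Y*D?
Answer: -26433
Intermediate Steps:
V(Y, D) = D + D*Y
-99*(V((6 + 6) - 1*(-1), 12) + 99) = -99*(12*(1 + ((6 + 6) - 1*(-1))) + 99) = -99*(12*(1 + (12 + 1)) + 99) = -99*(12*(1 + 13) + 99) = -99*(12*14 + 99) = -99*(168 + 99) = -99*267 = -26433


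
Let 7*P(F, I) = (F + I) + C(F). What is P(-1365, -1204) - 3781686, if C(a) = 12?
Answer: -26474359/7 ≈ -3.7821e+6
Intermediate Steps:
P(F, I) = 12/7 + F/7 + I/7 (P(F, I) = ((F + I) + 12)/7 = (12 + F + I)/7 = 12/7 + F/7 + I/7)
P(-1365, -1204) - 3781686 = (12/7 + (1/7)*(-1365) + (1/7)*(-1204)) - 3781686 = (12/7 - 195 - 172) - 3781686 = -2557/7 - 3781686 = -26474359/7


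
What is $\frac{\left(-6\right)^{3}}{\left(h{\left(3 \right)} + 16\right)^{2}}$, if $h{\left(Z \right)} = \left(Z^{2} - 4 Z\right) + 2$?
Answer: $- \frac{24}{25} \approx -0.96$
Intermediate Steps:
$h{\left(Z \right)} = 2 + Z^{2} - 4 Z$
$\frac{\left(-6\right)^{3}}{\left(h{\left(3 \right)} + 16\right)^{2}} = \frac{\left(-6\right)^{3}}{\left(\left(2 + 3^{2} - 12\right) + 16\right)^{2}} = - \frac{216}{\left(\left(2 + 9 - 12\right) + 16\right)^{2}} = - \frac{216}{\left(-1 + 16\right)^{2}} = - \frac{216}{15^{2}} = - \frac{216}{225} = \left(-216\right) \frac{1}{225} = - \frac{24}{25}$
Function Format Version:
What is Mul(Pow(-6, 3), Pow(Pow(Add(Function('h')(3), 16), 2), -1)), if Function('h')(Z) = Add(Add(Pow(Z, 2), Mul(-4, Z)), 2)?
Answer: Rational(-24, 25) ≈ -0.96000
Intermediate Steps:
Function('h')(Z) = Add(2, Pow(Z, 2), Mul(-4, Z))
Mul(Pow(-6, 3), Pow(Pow(Add(Function('h')(3), 16), 2), -1)) = Mul(Pow(-6, 3), Pow(Pow(Add(Add(2, Pow(3, 2), Mul(-4, 3)), 16), 2), -1)) = Mul(-216, Pow(Pow(Add(Add(2, 9, -12), 16), 2), -1)) = Mul(-216, Pow(Pow(Add(-1, 16), 2), -1)) = Mul(-216, Pow(Pow(15, 2), -1)) = Mul(-216, Pow(225, -1)) = Mul(-216, Rational(1, 225)) = Rational(-24, 25)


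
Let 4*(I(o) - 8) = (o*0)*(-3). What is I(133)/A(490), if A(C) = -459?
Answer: -8/459 ≈ -0.017429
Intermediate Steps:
I(o) = 8 (I(o) = 8 + ((o*0)*(-3))/4 = 8 + (0*(-3))/4 = 8 + (¼)*0 = 8 + 0 = 8)
I(133)/A(490) = 8/(-459) = 8*(-1/459) = -8/459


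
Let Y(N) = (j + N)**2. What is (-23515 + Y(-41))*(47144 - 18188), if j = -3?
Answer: -624841524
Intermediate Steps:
Y(N) = (-3 + N)**2
(-23515 + Y(-41))*(47144 - 18188) = (-23515 + (-3 - 41)**2)*(47144 - 18188) = (-23515 + (-44)**2)*28956 = (-23515 + 1936)*28956 = -21579*28956 = -624841524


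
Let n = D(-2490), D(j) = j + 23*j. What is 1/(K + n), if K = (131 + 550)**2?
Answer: 1/404001 ≈ 2.4752e-6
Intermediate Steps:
D(j) = 24*j
K = 463761 (K = 681**2 = 463761)
n = -59760 (n = 24*(-2490) = -59760)
1/(K + n) = 1/(463761 - 59760) = 1/404001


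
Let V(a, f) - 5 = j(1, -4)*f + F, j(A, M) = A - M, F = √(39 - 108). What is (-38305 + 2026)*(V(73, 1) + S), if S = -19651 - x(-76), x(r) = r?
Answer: 709798635 - 36279*I*√69 ≈ 7.098e+8 - 3.0136e+5*I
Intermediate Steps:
F = I*√69 (F = √(-69) = I*√69 ≈ 8.3066*I)
V(a, f) = 5 + 5*f + I*√69 (V(a, f) = 5 + ((1 - 1*(-4))*f + I*√69) = 5 + ((1 + 4)*f + I*√69) = 5 + (5*f + I*√69) = 5 + 5*f + I*√69)
S = -19575 (S = -19651 - 1*(-76) = -19651 + 76 = -19575)
(-38305 + 2026)*(V(73, 1) + S) = (-38305 + 2026)*((5 + 5*1 + I*√69) - 19575) = -36279*((5 + 5 + I*√69) - 19575) = -36279*((10 + I*√69) - 19575) = -36279*(-19565 + I*√69) = 709798635 - 36279*I*√69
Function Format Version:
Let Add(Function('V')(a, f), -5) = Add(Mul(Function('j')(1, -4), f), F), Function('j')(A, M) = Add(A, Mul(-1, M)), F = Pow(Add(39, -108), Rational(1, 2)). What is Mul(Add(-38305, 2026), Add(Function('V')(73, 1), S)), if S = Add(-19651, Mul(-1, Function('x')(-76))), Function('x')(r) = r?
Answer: Add(709798635, Mul(-36279, I, Pow(69, Rational(1, 2)))) ≈ Add(7.0980e+8, Mul(-3.0136e+5, I))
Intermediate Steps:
F = Mul(I, Pow(69, Rational(1, 2))) (F = Pow(-69, Rational(1, 2)) = Mul(I, Pow(69, Rational(1, 2))) ≈ Mul(8.3066, I))
Function('V')(a, f) = Add(5, Mul(5, f), Mul(I, Pow(69, Rational(1, 2)))) (Function('V')(a, f) = Add(5, Add(Mul(Add(1, Mul(-1, -4)), f), Mul(I, Pow(69, Rational(1, 2))))) = Add(5, Add(Mul(Add(1, 4), f), Mul(I, Pow(69, Rational(1, 2))))) = Add(5, Add(Mul(5, f), Mul(I, Pow(69, Rational(1, 2))))) = Add(5, Mul(5, f), Mul(I, Pow(69, Rational(1, 2)))))
S = -19575 (S = Add(-19651, Mul(-1, -76)) = Add(-19651, 76) = -19575)
Mul(Add(-38305, 2026), Add(Function('V')(73, 1), S)) = Mul(Add(-38305, 2026), Add(Add(5, Mul(5, 1), Mul(I, Pow(69, Rational(1, 2)))), -19575)) = Mul(-36279, Add(Add(5, 5, Mul(I, Pow(69, Rational(1, 2)))), -19575)) = Mul(-36279, Add(Add(10, Mul(I, Pow(69, Rational(1, 2)))), -19575)) = Mul(-36279, Add(-19565, Mul(I, Pow(69, Rational(1, 2))))) = Add(709798635, Mul(-36279, I, Pow(69, Rational(1, 2))))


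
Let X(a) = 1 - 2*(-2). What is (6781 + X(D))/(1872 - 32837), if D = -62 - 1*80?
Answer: -6786/30965 ≈ -0.21915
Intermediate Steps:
D = -142 (D = -62 - 80 = -142)
X(a) = 5 (X(a) = 1 + 4 = 5)
(6781 + X(D))/(1872 - 32837) = (6781 + 5)/(1872 - 32837) = 6786/(-30965) = 6786*(-1/30965) = -6786/30965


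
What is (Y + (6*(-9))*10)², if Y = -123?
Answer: 439569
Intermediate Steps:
(Y + (6*(-9))*10)² = (-123 + (6*(-9))*10)² = (-123 - 54*10)² = (-123 - 540)² = (-663)² = 439569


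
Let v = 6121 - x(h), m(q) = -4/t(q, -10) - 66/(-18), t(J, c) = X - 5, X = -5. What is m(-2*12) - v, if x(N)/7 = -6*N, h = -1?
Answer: -91124/15 ≈ -6074.9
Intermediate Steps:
t(J, c) = -10 (t(J, c) = -5 - 5 = -10)
x(N) = -42*N (x(N) = 7*(-6*N) = -42*N)
m(q) = 61/15 (m(q) = -4/(-10) - 66/(-18) = -4*(-⅒) - 66*(-1/18) = ⅖ + 11/3 = 61/15)
v = 6079 (v = 6121 - (-42)*(-1) = 6121 - 1*42 = 6121 - 42 = 6079)
m(-2*12) - v = 61/15 - 1*6079 = 61/15 - 6079 = -91124/15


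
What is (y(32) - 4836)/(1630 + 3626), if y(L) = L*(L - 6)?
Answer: -1001/1314 ≈ -0.76180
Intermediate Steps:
y(L) = L*(-6 + L)
(y(32) - 4836)/(1630 + 3626) = (32*(-6 + 32) - 4836)/(1630 + 3626) = (32*26 - 4836)/5256 = (832 - 4836)*(1/5256) = -4004*1/5256 = -1001/1314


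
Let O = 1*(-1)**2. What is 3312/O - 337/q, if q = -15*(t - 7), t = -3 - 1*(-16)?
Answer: 298417/90 ≈ 3315.7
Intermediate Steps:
t = 13 (t = -3 + 16 = 13)
q = -90 (q = -15*(13 - 7) = -15*6 = -90)
O = 1 (O = 1*1 = 1)
3312/O - 337/q = 3312/1 - 337/(-90) = 3312*1 - 337*(-1/90) = 3312 + 337/90 = 298417/90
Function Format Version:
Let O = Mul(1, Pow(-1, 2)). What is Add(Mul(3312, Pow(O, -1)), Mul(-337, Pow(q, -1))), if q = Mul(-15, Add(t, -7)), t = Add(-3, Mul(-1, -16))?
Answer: Rational(298417, 90) ≈ 3315.7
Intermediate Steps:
t = 13 (t = Add(-3, 16) = 13)
q = -90 (q = Mul(-15, Add(13, -7)) = Mul(-15, 6) = -90)
O = 1 (O = Mul(1, 1) = 1)
Add(Mul(3312, Pow(O, -1)), Mul(-337, Pow(q, -1))) = Add(Mul(3312, Pow(1, -1)), Mul(-337, Pow(-90, -1))) = Add(Mul(3312, 1), Mul(-337, Rational(-1, 90))) = Add(3312, Rational(337, 90)) = Rational(298417, 90)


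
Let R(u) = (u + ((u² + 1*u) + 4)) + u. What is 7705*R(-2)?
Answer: 15410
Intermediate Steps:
R(u) = 4 + u² + 3*u (R(u) = (u + ((u² + u) + 4)) + u = (u + ((u + u²) + 4)) + u = (u + (4 + u + u²)) + u = (4 + u² + 2*u) + u = 4 + u² + 3*u)
7705*R(-2) = 7705*(4 + (-2)² + 3*(-2)) = 7705*(4 + 4 - 6) = 7705*2 = 15410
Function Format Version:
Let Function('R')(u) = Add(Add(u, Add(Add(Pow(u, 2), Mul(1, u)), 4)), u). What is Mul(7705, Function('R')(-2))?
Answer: 15410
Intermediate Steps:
Function('R')(u) = Add(4, Pow(u, 2), Mul(3, u)) (Function('R')(u) = Add(Add(u, Add(Add(Pow(u, 2), u), 4)), u) = Add(Add(u, Add(Add(u, Pow(u, 2)), 4)), u) = Add(Add(u, Add(4, u, Pow(u, 2))), u) = Add(Add(4, Pow(u, 2), Mul(2, u)), u) = Add(4, Pow(u, 2), Mul(3, u)))
Mul(7705, Function('R')(-2)) = Mul(7705, Add(4, Pow(-2, 2), Mul(3, -2))) = Mul(7705, Add(4, 4, -6)) = Mul(7705, 2) = 15410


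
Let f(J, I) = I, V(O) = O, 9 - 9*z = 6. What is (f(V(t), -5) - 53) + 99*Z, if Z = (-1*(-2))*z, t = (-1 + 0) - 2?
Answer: 8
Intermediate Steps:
z = 1/3 (z = 1 - 1/9*6 = 1 - 2/3 = 1/3 ≈ 0.33333)
t = -3 (t = -1 - 2 = -3)
Z = 2/3 (Z = -1*(-2)*(1/3) = 2*(1/3) = 2/3 ≈ 0.66667)
(f(V(t), -5) - 53) + 99*Z = (-5 - 53) + 99*(2/3) = -58 + 66 = 8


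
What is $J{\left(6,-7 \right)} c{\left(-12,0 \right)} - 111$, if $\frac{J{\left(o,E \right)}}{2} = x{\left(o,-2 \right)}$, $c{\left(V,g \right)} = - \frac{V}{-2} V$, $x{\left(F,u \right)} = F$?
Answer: $753$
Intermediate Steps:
$c{\left(V,g \right)} = \frac{V^{2}}{2}$ ($c{\left(V,g \right)} = - - \frac{V}{2} V = - \frac{\left(-1\right) V^{2}}{2} = \frac{V^{2}}{2}$)
$J{\left(o,E \right)} = 2 o$
$J{\left(6,-7 \right)} c{\left(-12,0 \right)} - 111 = 2 \cdot 6 \frac{\left(-12\right)^{2}}{2} - 111 = 12 \cdot \frac{1}{2} \cdot 144 - 111 = 12 \cdot 72 - 111 = 864 - 111 = 753$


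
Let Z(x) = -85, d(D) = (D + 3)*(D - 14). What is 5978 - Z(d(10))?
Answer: 6063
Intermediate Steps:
d(D) = (-14 + D)*(3 + D) (d(D) = (3 + D)*(-14 + D) = (-14 + D)*(3 + D))
5978 - Z(d(10)) = 5978 - 1*(-85) = 5978 + 85 = 6063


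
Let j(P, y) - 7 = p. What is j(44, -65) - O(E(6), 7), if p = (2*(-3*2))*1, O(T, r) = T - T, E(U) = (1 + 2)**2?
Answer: -5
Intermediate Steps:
E(U) = 9 (E(U) = 3**2 = 9)
O(T, r) = 0
p = -12 (p = (2*(-6))*1 = -12*1 = -12)
j(P, y) = -5 (j(P, y) = 7 - 12 = -5)
j(44, -65) - O(E(6), 7) = -5 - 1*0 = -5 + 0 = -5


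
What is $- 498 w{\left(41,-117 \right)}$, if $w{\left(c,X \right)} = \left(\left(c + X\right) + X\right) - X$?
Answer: $37848$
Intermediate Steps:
$w{\left(c,X \right)} = X + c$ ($w{\left(c,X \right)} = \left(\left(X + c\right) + X\right) - X = \left(c + 2 X\right) - X = X + c$)
$- 498 w{\left(41,-117 \right)} = - 498 \left(-117 + 41\right) = - 498 \left(-76\right) = \left(-1\right) \left(-37848\right) = 37848$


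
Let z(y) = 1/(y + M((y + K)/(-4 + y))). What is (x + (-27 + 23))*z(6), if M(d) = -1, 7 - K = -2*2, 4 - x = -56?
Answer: 56/5 ≈ 11.200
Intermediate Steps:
x = 60 (x = 4 - 1*(-56) = 4 + 56 = 60)
K = 11 (K = 7 - (-2)*2 = 7 - 1*(-4) = 7 + 4 = 11)
z(y) = 1/(-1 + y) (z(y) = 1/(y - 1) = 1/(-1 + y))
(x + (-27 + 23))*z(6) = (60 + (-27 + 23))/(-1 + 6) = (60 - 4)/5 = 56*(⅕) = 56/5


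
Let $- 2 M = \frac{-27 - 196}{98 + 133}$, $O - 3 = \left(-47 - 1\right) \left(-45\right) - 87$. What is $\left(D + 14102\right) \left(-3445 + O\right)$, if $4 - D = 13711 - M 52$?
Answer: $- \frac{132851867}{231} \approx -5.7512 \cdot 10^{5}$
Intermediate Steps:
$O = 2076$ ($O = 3 - \left(87 - \left(-47 - 1\right) \left(-45\right)\right) = 3 - -2073 = 3 + \left(2160 - 87\right) = 3 + 2073 = 2076$)
$M = \frac{223}{462}$ ($M = - \frac{\left(-27 - 196\right) \frac{1}{98 + 133}}{2} = - \frac{\left(-223\right) \frac{1}{231}}{2} = \left(- \frac{1}{2}\right) \left(- \frac{223}{231}\right) = \frac{223}{462} \approx 0.48268$)
$D = - \frac{3160519}{231}$ ($D = 4 - \left(13711 - \frac{223}{462} \cdot 52\right) = 4 - \left(13711 - \frac{5798}{231}\right) = 4 - \frac{3161443}{231} = - \frac{3160519}{231} \approx -13682.0$)
$\left(D + 14102\right) \left(-3445 + O\right) = \left(- \frac{3160519}{231} + 14102\right) \left(-3445 + 2076\right) = \frac{97043}{231} \left(-1369\right) = - \frac{132851867}{231}$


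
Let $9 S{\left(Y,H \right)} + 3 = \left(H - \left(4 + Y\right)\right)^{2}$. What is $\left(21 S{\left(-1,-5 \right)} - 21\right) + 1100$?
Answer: $\frac{3664}{3} \approx 1221.3$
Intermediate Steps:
$S{\left(Y,H \right)} = - \frac{1}{3} + \frac{\left(-4 + H - Y\right)^{2}}{9}$ ($S{\left(Y,H \right)} = - \frac{1}{3} + \frac{\left(H - \left(4 + Y\right)\right)^{2}}{9} = - \frac{1}{3} + \frac{\left(-4 + H - Y\right)^{2}}{9}$)
$\left(21 S{\left(-1,-5 \right)} - 21\right) + 1100 = \left(21 \left(- \frac{1}{3} + \frac{\left(4 - 1 - -5\right)^{2}}{9}\right) - 21\right) + 1100 = \left(21 \left(- \frac{1}{3} + \frac{\left(4 - 1 + 5\right)^{2}}{9}\right) - 21\right) + 1100 = \left(21 \left(- \frac{1}{3} + \frac{8^{2}}{9}\right) - 21\right) + 1100 = \left(21 \left(- \frac{1}{3} + \frac{1}{9} \cdot 64\right) - 21\right) + 1100 = \left(21 \left(- \frac{1}{3} + \frac{64}{9}\right) - 21\right) + 1100 = \left(21 \cdot \frac{61}{9} - 21\right) + 1100 = \left(\frac{427}{3} - 21\right) + 1100 = \frac{364}{3} + 1100 = \frac{3664}{3}$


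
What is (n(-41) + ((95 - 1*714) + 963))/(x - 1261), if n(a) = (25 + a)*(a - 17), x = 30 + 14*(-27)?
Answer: -1272/1609 ≈ -0.79055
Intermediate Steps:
x = -348 (x = 30 - 378 = -348)
n(a) = (-17 + a)*(25 + a) (n(a) = (25 + a)*(-17 + a) = (-17 + a)*(25 + a))
(n(-41) + ((95 - 1*714) + 963))/(x - 1261) = ((-425 + (-41)² + 8*(-41)) + ((95 - 1*714) + 963))/(-348 - 1261) = ((-425 + 1681 - 328) + ((95 - 714) + 963))/(-1609) = (928 + (-619 + 963))*(-1/1609) = (928 + 344)*(-1/1609) = 1272*(-1/1609) = -1272/1609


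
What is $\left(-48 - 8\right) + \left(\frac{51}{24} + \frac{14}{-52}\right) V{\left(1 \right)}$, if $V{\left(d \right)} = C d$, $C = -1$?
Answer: $- \frac{6017}{104} \approx -57.856$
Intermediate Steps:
$V{\left(d \right)} = - d$
$\left(-48 - 8\right) + \left(\frac{51}{24} + \frac{14}{-52}\right) V{\left(1 \right)} = \left(-48 - 8\right) + \left(\frac{51}{24} + \frac{14}{-52}\right) \left(\left(-1\right) 1\right) = -56 + \left(51 \cdot \frac{1}{24} + 14 \left(- \frac{1}{52}\right)\right) \left(-1\right) = -56 + \left(\frac{17}{8} - \frac{7}{26}\right) \left(-1\right) = -56 + \frac{193}{104} \left(-1\right) = -56 - \frac{193}{104} = - \frac{6017}{104}$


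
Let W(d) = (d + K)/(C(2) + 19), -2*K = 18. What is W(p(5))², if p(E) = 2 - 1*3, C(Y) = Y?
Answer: 100/441 ≈ 0.22676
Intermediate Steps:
K = -9 (K = -½*18 = -9)
p(E) = -1 (p(E) = 2 - 3 = -1)
W(d) = -3/7 + d/21 (W(d) = (d - 9)/(2 + 19) = (-9 + d)/21 = (-9 + d)*(1/21) = -3/7 + d/21)
W(p(5))² = (-3/7 + (1/21)*(-1))² = (-3/7 - 1/21)² = (-10/21)² = 100/441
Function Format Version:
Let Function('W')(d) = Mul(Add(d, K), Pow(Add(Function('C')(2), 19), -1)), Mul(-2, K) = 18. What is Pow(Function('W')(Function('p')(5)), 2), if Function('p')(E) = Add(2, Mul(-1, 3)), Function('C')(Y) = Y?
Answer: Rational(100, 441) ≈ 0.22676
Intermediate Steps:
K = -9 (K = Mul(Rational(-1, 2), 18) = -9)
Function('p')(E) = -1 (Function('p')(E) = Add(2, -3) = -1)
Function('W')(d) = Add(Rational(-3, 7), Mul(Rational(1, 21), d)) (Function('W')(d) = Mul(Add(d, -9), Pow(Add(2, 19), -1)) = Mul(Add(-9, d), Pow(21, -1)) = Mul(Add(-9, d), Rational(1, 21)) = Add(Rational(-3, 7), Mul(Rational(1, 21), d)))
Pow(Function('W')(Function('p')(5)), 2) = Pow(Add(Rational(-3, 7), Mul(Rational(1, 21), -1)), 2) = Pow(Add(Rational(-3, 7), Rational(-1, 21)), 2) = Pow(Rational(-10, 21), 2) = Rational(100, 441)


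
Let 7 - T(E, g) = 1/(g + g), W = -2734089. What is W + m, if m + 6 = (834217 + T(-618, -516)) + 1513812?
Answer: -398412887/1032 ≈ -3.8606e+5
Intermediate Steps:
T(E, g) = 7 - 1/(2*g) (T(E, g) = 7 - 1/(g + g) = 7 - 1/(2*g))
m = 2423166961/1032 (m = -6 + ((834217 + (7 - ½/(-516))) + 1513812) = -6 + ((834217 + (7 - ½*(-1/516))) + 1513812) = -6 + ((834217 + (7 + 1/1032)) + 1513812) = -6 + ((834217 + 7225/1032) + 1513812) = -6 + (860919169/1032 + 1513812) = -6 + 2423173153/1032 = 2423166961/1032 ≈ 2.3480e+6)
W + m = -2734089 + 2423166961/1032 = -398412887/1032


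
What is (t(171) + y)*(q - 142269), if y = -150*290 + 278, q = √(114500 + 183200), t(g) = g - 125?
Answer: 6142606344 - 431760*√2977 ≈ 6.1190e+9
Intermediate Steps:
t(g) = -125 + g
q = 10*√2977 (q = √297700 = 10*√2977 ≈ 545.62)
y = -43222 (y = -43500 + 278 = -43222)
(t(171) + y)*(q - 142269) = ((-125 + 171) - 43222)*(10*√2977 - 142269) = (46 - 43222)*(-142269 + 10*√2977) = -43176*(-142269 + 10*√2977) = 6142606344 - 431760*√2977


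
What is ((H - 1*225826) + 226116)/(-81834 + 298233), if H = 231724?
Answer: 77338/72133 ≈ 1.0722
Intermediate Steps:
((H - 1*225826) + 226116)/(-81834 + 298233) = ((231724 - 1*225826) + 226116)/(-81834 + 298233) = ((231724 - 225826) + 226116)/216399 = (5898 + 226116)*(1/216399) = 232014*(1/216399) = 77338/72133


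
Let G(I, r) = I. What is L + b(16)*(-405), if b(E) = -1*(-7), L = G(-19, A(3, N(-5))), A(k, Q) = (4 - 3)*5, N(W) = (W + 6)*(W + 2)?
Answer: -2854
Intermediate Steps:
N(W) = (2 + W)*(6 + W) (N(W) = (6 + W)*(2 + W) = (2 + W)*(6 + W))
A(k, Q) = 5 (A(k, Q) = 1*5 = 5)
L = -19
b(E) = 7
L + b(16)*(-405) = -19 + 7*(-405) = -19 - 2835 = -2854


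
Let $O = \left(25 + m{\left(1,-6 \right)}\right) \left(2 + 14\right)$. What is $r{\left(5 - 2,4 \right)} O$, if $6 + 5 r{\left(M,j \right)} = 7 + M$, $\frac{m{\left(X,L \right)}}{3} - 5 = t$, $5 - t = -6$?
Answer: $\frac{4672}{5} \approx 934.4$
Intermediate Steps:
$t = 11$ ($t = 5 - -6 = 5 + 6 = 11$)
$m{\left(X,L \right)} = 48$ ($m{\left(X,L \right)} = 15 + 3 \cdot 11 = 15 + 33 = 48$)
$O = 1168$ ($O = \left(25 + 48\right) \left(2 + 14\right) = 73 \cdot 16 = 1168$)
$r{\left(M,j \right)} = \frac{1}{5} + \frac{M}{5}$ ($r{\left(M,j \right)} = - \frac{6}{5} + \frac{7 + M}{5} = - \frac{6}{5} + \left(\frac{7}{5} + \frac{M}{5}\right) = \frac{1}{5} + \frac{M}{5}$)
$r{\left(5 - 2,4 \right)} O = \left(\frac{1}{5} + \frac{5 - 2}{5}\right) 1168 = \left(\frac{1}{5} + \frac{1}{5} \cdot 3\right) 1168 = \left(\frac{1}{5} + \frac{3}{5}\right) 1168 = \frac{4}{5} \cdot 1168 = \frac{4672}{5}$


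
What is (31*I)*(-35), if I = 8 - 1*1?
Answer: -7595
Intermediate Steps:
I = 7 (I = 8 - 1 = 7)
(31*I)*(-35) = (31*7)*(-35) = 217*(-35) = -7595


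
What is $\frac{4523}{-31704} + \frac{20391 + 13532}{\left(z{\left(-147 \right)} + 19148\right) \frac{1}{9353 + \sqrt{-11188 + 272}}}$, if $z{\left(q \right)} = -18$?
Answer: $\frac{5029508132293}{303248760} + \frac{33923 i \sqrt{2729}}{9565} \approx 16585.0 + 185.27 i$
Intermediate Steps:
$\frac{4523}{-31704} + \frac{20391 + 13532}{\left(z{\left(-147 \right)} + 19148\right) \frac{1}{9353 + \sqrt{-11188 + 272}}} = \frac{4523}{-31704} + \frac{20391 + 13532}{\left(-18 + 19148\right) \frac{1}{9353 + \sqrt{-11188 + 272}}} = 4523 \left(- \frac{1}{31704}\right) + \frac{33923}{19130 \frac{1}{9353 + \sqrt{-10916}}} = - \frac{4523}{31704} + \frac{33923}{19130 \frac{1}{9353 + 2 i \sqrt{2729}}} = - \frac{4523}{31704} + 33923 \left(\frac{9353}{19130} + \frac{i \sqrt{2729}}{9565}\right) = - \frac{4523}{31704} + \left(\frac{317281819}{19130} + \frac{33923 i \sqrt{2729}}{9565}\right) = \frac{5029508132293}{303248760} + \frac{33923 i \sqrt{2729}}{9565}$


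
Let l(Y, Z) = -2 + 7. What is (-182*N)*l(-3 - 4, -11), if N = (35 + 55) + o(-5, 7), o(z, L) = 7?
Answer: -88270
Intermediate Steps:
N = 97 (N = (35 + 55) + 7 = 90 + 7 = 97)
l(Y, Z) = 5
(-182*N)*l(-3 - 4, -11) = -182*97*5 = -17654*5 = -88270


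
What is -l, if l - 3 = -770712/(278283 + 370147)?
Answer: -587289/324215 ≈ -1.8114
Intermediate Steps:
l = 587289/324215 (l = 3 - 770712/(278283 + 370147) = 3 - 770712/648430 = 3 - 770712*1/648430 = 3 - 385356/324215 = 587289/324215 ≈ 1.8114)
-l = -1*587289/324215 = -587289/324215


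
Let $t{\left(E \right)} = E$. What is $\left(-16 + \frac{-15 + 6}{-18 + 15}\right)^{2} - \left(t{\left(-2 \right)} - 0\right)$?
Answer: $171$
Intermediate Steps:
$\left(-16 + \frac{-15 + 6}{-18 + 15}\right)^{2} - \left(t{\left(-2 \right)} - 0\right) = \left(-16 + \frac{-15 + 6}{-18 + 15}\right)^{2} - \left(-2 - 0\right) = \left(-16 - \frac{9}{-3}\right)^{2} - \left(-2 + 0\right) = \left(-16 - -3\right)^{2} - -2 = \left(-16 + 3\right)^{2} + 2 = \left(-13\right)^{2} + 2 = 169 + 2 = 171$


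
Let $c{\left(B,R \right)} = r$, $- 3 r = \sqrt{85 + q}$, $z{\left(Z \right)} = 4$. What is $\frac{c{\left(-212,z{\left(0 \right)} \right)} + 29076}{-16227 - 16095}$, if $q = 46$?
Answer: $- \frac{4846}{5387} + \frac{\sqrt{131}}{96966} \approx -0.89946$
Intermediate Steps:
$r = - \frac{\sqrt{131}}{3}$ ($r = - \frac{\sqrt{85 + 46}}{3} = - \frac{\sqrt{131}}{3} \approx -3.8152$)
$c{\left(B,R \right)} = - \frac{\sqrt{131}}{3}$
$\frac{c{\left(-212,z{\left(0 \right)} \right)} + 29076}{-16227 - 16095} = \frac{- \frac{\sqrt{131}}{3} + 29076}{-16227 - 16095} = \frac{29076 - \frac{\sqrt{131}}{3}}{-32322} = \left(29076 - \frac{\sqrt{131}}{3}\right) \left(- \frac{1}{32322}\right) = - \frac{4846}{5387} + \frac{\sqrt{131}}{96966}$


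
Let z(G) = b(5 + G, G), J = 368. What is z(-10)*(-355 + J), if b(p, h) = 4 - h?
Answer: 182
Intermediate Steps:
z(G) = 4 - G
z(-10)*(-355 + J) = (4 - 1*(-10))*(-355 + 368) = (4 + 10)*13 = 14*13 = 182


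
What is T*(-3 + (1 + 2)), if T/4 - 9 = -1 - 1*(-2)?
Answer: 0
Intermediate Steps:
T = 40 (T = 36 + 4*(-1 - 1*(-2)) = 36 + 4*(-1 + 2) = 36 + 4*1 = 36 + 4 = 40)
T*(-3 + (1 + 2)) = 40*(-3 + (1 + 2)) = 40*(-3 + 3) = 40*0 = 0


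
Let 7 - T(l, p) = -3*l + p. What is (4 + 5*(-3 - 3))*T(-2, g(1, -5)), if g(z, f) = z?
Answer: 0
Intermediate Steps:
T(l, p) = 7 - p + 3*l (T(l, p) = 7 - (-3*l + p) = 7 - (p - 3*l) = 7 + (-p + 3*l) = 7 - p + 3*l)
(4 + 5*(-3 - 3))*T(-2, g(1, -5)) = (4 + 5*(-3 - 3))*(7 - 1*1 + 3*(-2)) = (4 + 5*(-6))*(7 - 1 - 6) = (4 - 30)*0 = -26*0 = 0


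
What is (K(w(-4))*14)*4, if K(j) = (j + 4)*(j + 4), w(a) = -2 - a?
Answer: 2016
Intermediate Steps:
K(j) = (4 + j)**2 (K(j) = (4 + j)*(4 + j) = (4 + j)**2)
(K(w(-4))*14)*4 = ((4 + (-2 - 1*(-4)))**2*14)*4 = ((4 + (-2 + 4))**2*14)*4 = ((4 + 2)**2*14)*4 = (6**2*14)*4 = (36*14)*4 = 504*4 = 2016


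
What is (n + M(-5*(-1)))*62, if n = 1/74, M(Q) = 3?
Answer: 6913/37 ≈ 186.84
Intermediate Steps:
n = 1/74 ≈ 0.013514
(n + M(-5*(-1)))*62 = (1/74 + 3)*62 = (223/74)*62 = 6913/37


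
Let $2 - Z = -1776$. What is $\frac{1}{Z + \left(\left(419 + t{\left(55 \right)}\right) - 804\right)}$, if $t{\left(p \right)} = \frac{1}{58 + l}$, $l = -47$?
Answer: $\frac{11}{15324} \approx 0.00071783$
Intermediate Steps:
$Z = 1778$ ($Z = 2 - -1776 = 2 + 1776 = 1778$)
$t{\left(p \right)} = \frac{1}{11}$ ($t{\left(p \right)} = \frac{1}{58 - 47} = \frac{1}{11}$)
$\frac{1}{Z + \left(\left(419 + t{\left(55 \right)}\right) - 804\right)} = \frac{1}{1778 + \left(\left(419 + \frac{1}{11}\right) - 804\right)} = \frac{1}{1778 + \left(\frac{4610}{11} - 804\right)} = \frac{1}{1778 - \frac{4234}{11}} = \frac{1}{\frac{15324}{11}} = \frac{11}{15324}$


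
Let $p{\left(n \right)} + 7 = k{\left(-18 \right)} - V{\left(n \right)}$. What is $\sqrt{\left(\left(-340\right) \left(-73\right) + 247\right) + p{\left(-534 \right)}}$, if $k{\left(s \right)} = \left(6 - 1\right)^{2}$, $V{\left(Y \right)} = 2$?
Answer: $3 \sqrt{2787} \approx 158.38$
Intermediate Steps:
$k{\left(s \right)} = 25$ ($k{\left(s \right)} = 5^{2} = 25$)
$p{\left(n \right)} = 16$ ($p{\left(n \right)} = -7 + \left(25 - 2\right) = -7 + 23 = 16$)
$\sqrt{\left(\left(-340\right) \left(-73\right) + 247\right) + p{\left(-534 \right)}} = \sqrt{\left(\left(-340\right) \left(-73\right) + 247\right) + 16} = \sqrt{\left(24820 + 247\right) + 16} = \sqrt{25067 + 16} = \sqrt{25083} = 3 \sqrt{2787}$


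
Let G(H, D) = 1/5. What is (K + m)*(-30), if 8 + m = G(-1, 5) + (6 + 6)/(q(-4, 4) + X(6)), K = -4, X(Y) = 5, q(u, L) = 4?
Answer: 314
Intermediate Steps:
G(H, D) = ⅕
m = -97/15 (m = -8 + (⅕ + (6 + 6)/(4 + 5)) = -8 + (⅕ + 12/9) = -8 + (⅕ + 12*(⅑)) = -8 + (⅕ + 4/3) = -8 + 23/15 = -97/15 ≈ -6.4667)
(K + m)*(-30) = (-4 - 97/15)*(-30) = -157/15*(-30) = 314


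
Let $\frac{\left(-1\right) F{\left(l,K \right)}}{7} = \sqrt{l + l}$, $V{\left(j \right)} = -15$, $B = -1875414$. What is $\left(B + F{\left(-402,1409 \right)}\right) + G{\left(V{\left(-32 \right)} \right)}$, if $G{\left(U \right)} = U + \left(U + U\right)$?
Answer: $-1875459 - 14 i \sqrt{201} \approx -1.8755 \cdot 10^{6} - 198.48 i$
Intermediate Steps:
$G{\left(U \right)} = 3 U$ ($G{\left(U \right)} = U + 2 U = 3 U$)
$F{\left(l,K \right)} = - 7 \sqrt{2} \sqrt{l}$ ($F{\left(l,K \right)} = - 7 \sqrt{l + l} = - 7 \sqrt{2 l} = - 7 \sqrt{2} \sqrt{l}$)
$\left(B + F{\left(-402,1409 \right)}\right) + G{\left(V{\left(-32 \right)} \right)} = \left(-1875414 - 7 \sqrt{2} \sqrt{-402}\right) + 3 \left(-15\right) = \left(-1875414 - 7 \sqrt{2} i \sqrt{402}\right) - 45 = \left(-1875414 - 14 i \sqrt{201}\right) - 45 = -1875459 - 14 i \sqrt{201}$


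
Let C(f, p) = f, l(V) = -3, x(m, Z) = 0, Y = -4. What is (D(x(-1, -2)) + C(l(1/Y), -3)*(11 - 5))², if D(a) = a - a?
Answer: 324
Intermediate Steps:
D(a) = 0
(D(x(-1, -2)) + C(l(1/Y), -3)*(11 - 5))² = (0 - 3*(11 - 5))² = (0 - 3*6)² = (0 - 18)² = (-18)² = 324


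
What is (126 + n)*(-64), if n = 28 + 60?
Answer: -13696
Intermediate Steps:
n = 88
(126 + n)*(-64) = (126 + 88)*(-64) = 214*(-64) = -13696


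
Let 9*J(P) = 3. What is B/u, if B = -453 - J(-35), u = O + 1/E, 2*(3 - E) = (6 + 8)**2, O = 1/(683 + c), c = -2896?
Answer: 71479900/1731 ≈ 41294.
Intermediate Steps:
J(P) = 1/3 (J(P) = (1/9)*3 = 1/3)
O = -1/2213 (O = 1/(683 - 2896) = 1/(-2213) = -1/2213 ≈ -0.00045188)
E = -95 (E = 3 - (6 + 8)**2/2 = 3 - 1/2*14**2 = 3 - 1/2*196 = 3 - 98 = -95)
u = -2308/210235 (u = -1/2213 + 1/(-95) = -1/2213 - 1/95 = -2308/210235 ≈ -0.010978)
B = -1360/3 (B = -453 - 1*1/3 = -453 - 1/3 = -1360/3 ≈ -453.33)
B/u = -1360/(3*(-2308/210235)) = -1360/3*(-210235/2308) = 71479900/1731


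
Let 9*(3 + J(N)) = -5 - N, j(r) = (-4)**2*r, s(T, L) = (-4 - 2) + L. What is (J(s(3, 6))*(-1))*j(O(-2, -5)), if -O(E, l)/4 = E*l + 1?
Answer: -22528/9 ≈ -2503.1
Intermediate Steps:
O(E, l) = -4 - 4*E*l (O(E, l) = -4*(E*l + 1) = -4*(1 + E*l) = -4 - 4*E*l)
s(T, L) = -6 + L
j(r) = 16*r
J(N) = -32/9 - N/9 (J(N) = -3 + (-5 - N)/9 = -3 + (-5/9 - N/9) = -32/9 - N/9)
(J(s(3, 6))*(-1))*j(O(-2, -5)) = ((-32/9 - (-6 + 6)/9)*(-1))*(16*(-4 - 4*(-2)*(-5))) = ((-32/9 - 1/9*0)*(-1))*(16*(-4 - 40)) = ((-32/9 + 0)*(-1))*(16*(-44)) = -32/9*(-1)*(-704) = (32/9)*(-704) = -22528/9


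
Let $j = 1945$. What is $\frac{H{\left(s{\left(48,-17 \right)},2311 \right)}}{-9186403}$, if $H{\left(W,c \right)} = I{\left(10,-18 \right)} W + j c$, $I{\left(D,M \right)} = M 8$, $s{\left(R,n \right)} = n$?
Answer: $- \frac{4497343}{9186403} \approx -0.48957$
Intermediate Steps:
$I{\left(D,M \right)} = 8 M$
$H{\left(W,c \right)} = - 144 W + 1945 c$ ($H{\left(W,c \right)} = 8 \left(-18\right) W + 1945 c = - 144 W + 1945 c$)
$\frac{H{\left(s{\left(48,-17 \right)},2311 \right)}}{-9186403} = \frac{\left(-144\right) \left(-17\right) + 1945 \cdot 2311}{-9186403} = \left(2448 + 4494895\right) \left(- \frac{1}{9186403}\right) = 4497343 \left(- \frac{1}{9186403}\right) = - \frac{4497343}{9186403}$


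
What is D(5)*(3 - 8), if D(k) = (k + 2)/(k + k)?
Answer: -7/2 ≈ -3.5000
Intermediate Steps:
D(k) = (2 + k)/(2*k) (D(k) = (2 + k)/((2*k)) = (2 + k)*(1/(2*k)) = (2 + k)/(2*k))
D(5)*(3 - 8) = ((½)*(2 + 5)/5)*(3 - 8) = ((½)*(⅕)*7)*(-5) = (7/10)*(-5) = -7/2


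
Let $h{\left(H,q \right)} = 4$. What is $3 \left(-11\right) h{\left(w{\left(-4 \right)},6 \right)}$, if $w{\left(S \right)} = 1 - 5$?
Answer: $-132$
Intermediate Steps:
$w{\left(S \right)} = -4$ ($w{\left(S \right)} = 1 - 5 = -4$)
$3 \left(-11\right) h{\left(w{\left(-4 \right)},6 \right)} = 3 \left(-11\right) 4 = \left(-33\right) 4 = -132$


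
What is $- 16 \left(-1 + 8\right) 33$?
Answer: $-3696$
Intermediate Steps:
$- 16 \left(-1 + 8\right) 33 = \left(-16\right) 7 \cdot 33 = \left(-112\right) 33 = -3696$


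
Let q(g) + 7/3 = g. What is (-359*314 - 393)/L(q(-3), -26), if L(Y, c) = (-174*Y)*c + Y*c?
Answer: 339357/71968 ≈ 4.7154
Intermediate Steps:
q(g) = -7/3 + g
L(Y, c) = -173*Y*c (L(Y, c) = -174*Y*c + Y*c = -173*Y*c)
(-359*314 - 393)/L(q(-3), -26) = (-359*314 - 393)/((-173*(-7/3 - 3)*(-26))) = (-112726 - 393)/((-173*(-16/3)*(-26))) = -113119/(-71968/3) = -113119*(-3/71968) = 339357/71968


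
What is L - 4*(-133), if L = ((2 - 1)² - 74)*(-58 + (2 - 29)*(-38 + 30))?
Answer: -11002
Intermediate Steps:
L = -11534 (L = (1² - 74)*(-58 - 27*(-8)) = (1 - 74)*(-58 + 216) = -73*158 = -11534)
L - 4*(-133) = -11534 - 4*(-133) = -11534 + 532 = -11002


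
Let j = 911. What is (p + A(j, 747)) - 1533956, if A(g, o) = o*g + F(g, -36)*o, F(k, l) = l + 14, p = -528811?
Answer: -1398684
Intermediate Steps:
F(k, l) = 14 + l
A(g, o) = -22*o + g*o (A(g, o) = o*g + (14 - 36)*o = g*o - 22*o = -22*o + g*o)
(p + A(j, 747)) - 1533956 = (-528811 + 747*(-22 + 911)) - 1533956 = (-528811 + 747*889) - 1533956 = (-528811 + 664083) - 1533956 = 135272 - 1533956 = -1398684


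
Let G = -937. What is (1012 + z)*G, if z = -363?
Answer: -608113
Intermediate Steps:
(1012 + z)*G = (1012 - 363)*(-937) = 649*(-937) = -608113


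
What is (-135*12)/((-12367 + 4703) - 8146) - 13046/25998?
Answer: -2735675/6850473 ≈ -0.39934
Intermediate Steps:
(-135*12)/((-12367 + 4703) - 8146) - 13046/25998 = -1620/(-7664 - 8146) - 13046*1/25998 = -1620/(-15810) - 6523/12999 = -1620*(-1/15810) - 6523/12999 = 54/527 - 6523/12999 = -2735675/6850473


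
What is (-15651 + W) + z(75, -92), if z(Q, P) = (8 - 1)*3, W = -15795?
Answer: -31425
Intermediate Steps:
z(Q, P) = 21 (z(Q, P) = 7*3 = 21)
(-15651 + W) + z(75, -92) = (-15651 - 15795) + 21 = -31446 + 21 = -31425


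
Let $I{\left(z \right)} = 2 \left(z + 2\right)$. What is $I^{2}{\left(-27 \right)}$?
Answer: $2500$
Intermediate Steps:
$I{\left(z \right)} = 4 + 2 z$ ($I{\left(z \right)} = 2 \left(2 + z\right) = 4 + 2 z$)
$I^{2}{\left(-27 \right)} = \left(4 + 2 \left(-27\right)\right)^{2} = \left(4 - 54\right)^{2} = \left(-50\right)^{2} = 2500$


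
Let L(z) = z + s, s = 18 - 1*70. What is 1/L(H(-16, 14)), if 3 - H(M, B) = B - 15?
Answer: -1/48 ≈ -0.020833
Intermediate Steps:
s = -52 (s = 18 - 70 = -52)
H(M, B) = 18 - B (H(M, B) = 3 - (B - 15) = 3 - (-15 + B) = 3 + (15 - B) = 18 - B)
L(z) = -52 + z (L(z) = z - 52 = -52 + z)
1/L(H(-16, 14)) = 1/(-52 + (18 - 1*14)) = 1/(-52 + (18 - 14)) = 1/(-52 + 4) = 1/(-48) = -1/48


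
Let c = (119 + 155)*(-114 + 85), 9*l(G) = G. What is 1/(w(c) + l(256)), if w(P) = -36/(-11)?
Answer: 99/3140 ≈ 0.031529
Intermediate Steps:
l(G) = G/9
c = -7946 (c = 274*(-29) = -7946)
w(P) = 36/11 (w(P) = -36*(-1/11) = 36/11)
1/(w(c) + l(256)) = 1/(36/11 + (⅑)*256) = 1/(36/11 + 256/9) = 1/(3140/99) = 99/3140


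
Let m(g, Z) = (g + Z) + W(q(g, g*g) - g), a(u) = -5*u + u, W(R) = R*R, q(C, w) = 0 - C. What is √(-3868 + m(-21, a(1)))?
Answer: I*√2129 ≈ 46.141*I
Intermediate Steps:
q(C, w) = -C
W(R) = R²
a(u) = -4*u
m(g, Z) = Z + g + 4*g² (m(g, Z) = (g + Z) + (-g - g)² = (Z + g) + (-2*g)² = (Z + g) + 4*g² = Z + g + 4*g²)
√(-3868 + m(-21, a(1))) = √(-3868 + (-4*1 - 21 + 4*(-21)²)) = √(-3868 + (-4 - 21 + 4*441)) = √(-3868 + (-4 - 21 + 1764)) = √(-3868 + 1739) = √(-2129) = I*√2129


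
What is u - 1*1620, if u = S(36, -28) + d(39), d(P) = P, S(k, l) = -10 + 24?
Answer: -1567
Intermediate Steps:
S(k, l) = 14
u = 53 (u = 14 + 39 = 53)
u - 1*1620 = 53 - 1*1620 = 53 - 1620 = -1567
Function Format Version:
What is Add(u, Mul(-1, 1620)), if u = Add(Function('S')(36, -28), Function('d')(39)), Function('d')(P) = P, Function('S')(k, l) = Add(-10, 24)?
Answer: -1567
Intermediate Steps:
Function('S')(k, l) = 14
u = 53 (u = Add(14, 39) = 53)
Add(u, Mul(-1, 1620)) = Add(53, Mul(-1, 1620)) = Add(53, -1620) = -1567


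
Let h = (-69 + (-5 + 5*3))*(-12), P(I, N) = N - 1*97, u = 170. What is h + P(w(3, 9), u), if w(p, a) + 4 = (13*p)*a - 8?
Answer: 781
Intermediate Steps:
w(p, a) = -12 + 13*a*p (w(p, a) = -4 + ((13*p)*a - 8) = -4 + (13*a*p - 8) = -4 + (-8 + 13*a*p) = -12 + 13*a*p)
P(I, N) = -97 + N (P(I, N) = N - 97 = -97 + N)
h = 708 (h = (-69 + (-5 + 15))*(-12) = (-69 + 10)*(-12) = -59*(-12) = 708)
h + P(w(3, 9), u) = 708 + (-97 + 170) = 708 + 73 = 781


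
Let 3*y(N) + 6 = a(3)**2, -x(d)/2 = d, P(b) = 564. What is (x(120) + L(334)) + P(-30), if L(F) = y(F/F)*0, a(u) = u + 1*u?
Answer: 324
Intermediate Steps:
x(d) = -2*d
a(u) = 2*u (a(u) = u + u = 2*u)
y(N) = 10 (y(N) = -2 + (2*3)**2/3 = -2 + (1/3)*6**2 = -2 + (1/3)*36 = -2 + 12 = 10)
L(F) = 0 (L(F) = 10*0 = 0)
(x(120) + L(334)) + P(-30) = (-2*120 + 0) + 564 = (-240 + 0) + 564 = -240 + 564 = 324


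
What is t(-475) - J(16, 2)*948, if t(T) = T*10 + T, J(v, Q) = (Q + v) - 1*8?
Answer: -14705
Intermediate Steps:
J(v, Q) = -8 + Q + v (J(v, Q) = (Q + v) - 8 = -8 + Q + v)
t(T) = 11*T (t(T) = 10*T + T = 11*T)
t(-475) - J(16, 2)*948 = 11*(-475) - (-8 + 2 + 16)*948 = -5225 - 10*948 = -5225 - 1*9480 = -5225 - 9480 = -14705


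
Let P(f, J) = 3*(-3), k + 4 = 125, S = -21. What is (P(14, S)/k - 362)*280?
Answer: -12267080/121 ≈ -1.0138e+5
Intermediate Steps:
k = 121 (k = -4 + 125 = 121)
P(f, J) = -9
(P(14, S)/k - 362)*280 = (-9/121 - 362)*280 = -43811/121*280 = -12267080/121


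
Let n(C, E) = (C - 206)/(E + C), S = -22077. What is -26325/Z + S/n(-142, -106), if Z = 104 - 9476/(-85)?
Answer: -8421712653/531164 ≈ -15855.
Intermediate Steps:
Z = 18316/85 (Z = 104 - 9476*(-1)/85 = 104 - 92*(-103/85) = 104 + 9476/85 = 18316/85 ≈ 215.48)
n(C, E) = (-206 + C)/(C + E)
-26325/Z + S/n(-142, -106) = -26325/18316/85 - 22077*(-142 - 106)/(-206 - 142) = -26325*85/18316 - 22077/(-348/(-248)) = -2237625/18316 - 22077/((-1/248*(-348))) = -2237625/18316 - 22077/87/62 = -2237625/18316 - 22077*62/87 = -2237625/18316 - 456258/29 = -8421712653/531164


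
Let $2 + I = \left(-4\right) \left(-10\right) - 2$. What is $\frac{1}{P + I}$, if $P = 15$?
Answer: $\frac{1}{51} \approx 0.019608$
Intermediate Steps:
$I = 36$ ($I = -2 - -38 = -2 + \left(40 - 2\right) = -2 + 38 = 36$)
$\frac{1}{P + I} = \frac{1}{15 + 36} = \frac{1}{51}$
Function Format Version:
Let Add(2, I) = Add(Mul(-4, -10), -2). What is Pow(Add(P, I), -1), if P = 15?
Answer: Rational(1, 51) ≈ 0.019608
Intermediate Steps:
I = 36 (I = Add(-2, Add(Mul(-4, -10), -2)) = Add(-2, Add(40, -2)) = Add(-2, 38) = 36)
Pow(Add(P, I), -1) = Pow(Add(15, 36), -1) = Pow(51, -1) = Rational(1, 51)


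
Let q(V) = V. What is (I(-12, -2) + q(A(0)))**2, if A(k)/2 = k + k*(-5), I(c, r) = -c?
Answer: 144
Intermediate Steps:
A(k) = -8*k (A(k) = 2*(k + k*(-5)) = 2*(k - 5*k) = 2*(-4*k) = -8*k)
(I(-12, -2) + q(A(0)))**2 = (-1*(-12) - 8*0)**2 = (12 + 0)**2 = 12**2 = 144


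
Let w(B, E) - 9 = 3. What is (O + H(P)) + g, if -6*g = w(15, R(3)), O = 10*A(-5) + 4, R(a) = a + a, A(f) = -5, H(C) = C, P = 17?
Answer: -31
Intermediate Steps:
R(a) = 2*a
O = -46 (O = 10*(-5) + 4 = -50 + 4 = -46)
w(B, E) = 12 (w(B, E) = 9 + 3 = 12)
g = -2 (g = -⅙*12 = -2)
(O + H(P)) + g = (-46 + 17) - 2 = -29 - 2 = -31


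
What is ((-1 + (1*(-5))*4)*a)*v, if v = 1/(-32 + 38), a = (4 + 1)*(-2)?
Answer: 35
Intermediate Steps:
a = -10 (a = 5*(-2) = -10)
v = 1/6 ≈ 0.16667
((-1 + (1*(-5))*4)*a)*v = ((-1 + (1*(-5))*4)*(-10))*(1/6) = ((-1 - 5*4)*(-10))*(1/6) = ((-1 - 20)*(-10))*(1/6) = -21*(-10)*(1/6) = 210*(1/6) = 35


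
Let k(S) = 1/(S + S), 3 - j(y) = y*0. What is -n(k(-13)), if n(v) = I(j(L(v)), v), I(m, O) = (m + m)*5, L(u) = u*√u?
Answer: -30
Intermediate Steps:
L(u) = u^(3/2)
j(y) = 3 (j(y) = 3 - y*0 = 3 - 1*0 = 3 + 0 = 3)
I(m, O) = 10*m (I(m, O) = (2*m)*5 = 10*m)
k(S) = 1/(2*S)
n(v) = 30 (n(v) = 10*3 = 30)
-n(k(-13)) = -1*30 = -30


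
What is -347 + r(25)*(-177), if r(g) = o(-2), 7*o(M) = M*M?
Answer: -3137/7 ≈ -448.14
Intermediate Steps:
o(M) = M**2/7 (o(M) = (M*M)/7 = M**2/7)
r(g) = 4/7 (r(g) = (1/7)*(-2)**2 = (1/7)*4 = 4/7)
-347 + r(25)*(-177) = -347 + (4/7)*(-177) = -347 - 708/7 = -3137/7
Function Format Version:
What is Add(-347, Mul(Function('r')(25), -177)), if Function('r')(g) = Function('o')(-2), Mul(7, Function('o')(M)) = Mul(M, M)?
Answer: Rational(-3137, 7) ≈ -448.14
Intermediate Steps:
Function('o')(M) = Mul(Rational(1, 7), Pow(M, 2)) (Function('o')(M) = Mul(Rational(1, 7), Mul(M, M)) = Mul(Rational(1, 7), Pow(M, 2)))
Function('r')(g) = Rational(4, 7) (Function('r')(g) = Mul(Rational(1, 7), Pow(-2, 2)) = Mul(Rational(1, 7), 4) = Rational(4, 7))
Add(-347, Mul(Function('r')(25), -177)) = Add(-347, Mul(Rational(4, 7), -177)) = Add(-347, Rational(-708, 7)) = Rational(-3137, 7)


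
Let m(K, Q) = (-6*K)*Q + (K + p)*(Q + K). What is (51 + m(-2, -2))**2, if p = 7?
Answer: 49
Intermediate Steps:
m(K, Q) = (7 + K)*(K + Q) - 6*K*Q (m(K, Q) = (-6*K)*Q + (K + 7)*(Q + K) = -6*K*Q + (7 + K)*(K + Q) = (7 + K)*(K + Q) - 6*K*Q)
(51 + m(-2, -2))**2 = (51 + ((-2)**2 + 7*(-2) + 7*(-2) - 5*(-2)*(-2)))**2 = (51 + (4 - 14 - 14 - 20))**2 = (51 - 44)**2 = 7**2 = 49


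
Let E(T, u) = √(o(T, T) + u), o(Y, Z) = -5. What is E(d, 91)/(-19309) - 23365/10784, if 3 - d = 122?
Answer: -23365/10784 - √86/19309 ≈ -2.1671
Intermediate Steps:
d = -119 (d = 3 - 1*122 = 3 - 122 = -119)
E(T, u) = √(-5 + u)
E(d, 91)/(-19309) - 23365/10784 = √(-5 + 91)/(-19309) - 23365/10784 = √86*(-1/19309) - 23365*1/10784 = -√86/19309 - 23365/10784 = -23365/10784 - √86/19309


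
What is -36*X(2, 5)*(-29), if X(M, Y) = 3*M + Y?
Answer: 11484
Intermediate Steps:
X(M, Y) = Y + 3*M
-36*X(2, 5)*(-29) = -36*(5 + 3*2)*(-29) = -36*(5 + 6)*(-29) = -36*11*(-29) = -396*(-29) = 11484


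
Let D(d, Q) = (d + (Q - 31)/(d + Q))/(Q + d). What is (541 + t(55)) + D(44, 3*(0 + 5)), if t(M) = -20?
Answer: 1816181/3481 ≈ 521.74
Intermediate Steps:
D(d, Q) = (d + (-31 + Q)/(Q + d))/(Q + d)
(541 + t(55)) + D(44, 3*(0 + 5)) = (541 - 20) + (-31 + 3*(0 + 5) + 44**2 + (3*(0 + 5))*44)/(3*(0 + 5) + 44)**2 = 521 + (-31 + 3*5 + 1936 + (3*5)*44)/(3*5 + 44)**2 = 521 + (-31 + 15 + 1936 + 15*44)/(15 + 44)**2 = 521 + (-31 + 15 + 1936 + 660)/59**2 = 521 + (1/3481)*2580 = 521 + 2580/3481 = 1816181/3481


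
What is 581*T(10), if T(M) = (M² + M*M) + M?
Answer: 122010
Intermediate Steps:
T(M) = M + 2*M² (T(M) = (M² + M²) + M = 2*M² + M = M + 2*M²)
581*T(10) = 581*(10*(1 + 2*10)) = 581*(10*(1 + 20)) = 581*(10*21) = 581*210 = 122010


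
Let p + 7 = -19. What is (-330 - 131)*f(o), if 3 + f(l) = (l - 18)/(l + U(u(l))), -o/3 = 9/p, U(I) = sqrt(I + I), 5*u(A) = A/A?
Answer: 30616854/2293 - 5285826*sqrt(10)/2293 ≈ 6062.6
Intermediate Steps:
p = -26 (p = -7 - 19 = -26)
u(A) = 1/5 (u(A) = (A/A)/5 = (1/5)*1 = 1/5)
U(I) = sqrt(2)*sqrt(I) (U(I) = sqrt(2*I) = sqrt(2)*sqrt(I))
o = 27/26 (o = -27/(-26) = -27*(-1)/26 = -3*(-9/26) = 27/26 ≈ 1.0385)
f(l) = -3 + (-18 + l)/(l + sqrt(10)/5) (f(l) = -3 + (l - 18)/(l + sqrt(2)*sqrt(1/5)) = -3 + (-18 + l)/(l + sqrt(2)*(sqrt(5)/5)) = -3 + (-18 + l)/(l + sqrt(10)/5))
(-330 - 131)*f(o) = (-330 - 131)*((-90 - 10*27/26 - 3*sqrt(10))/(sqrt(10) + 5*(27/26))) = -461*(-90 - 135/13 - 3*sqrt(10))/(sqrt(10) + 135/26) = -461*(-1305/13 - 3*sqrt(10))/(135/26 + sqrt(10))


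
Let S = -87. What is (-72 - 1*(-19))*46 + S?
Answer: -2525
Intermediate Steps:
(-72 - 1*(-19))*46 + S = (-72 - 1*(-19))*46 - 87 = (-72 + 19)*46 - 87 = -53*46 - 87 = -2438 - 87 = -2525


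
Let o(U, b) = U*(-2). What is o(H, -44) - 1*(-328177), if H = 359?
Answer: 327459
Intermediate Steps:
o(U, b) = -2*U
o(H, -44) - 1*(-328177) = -2*359 - 1*(-328177) = -718 + 328177 = 327459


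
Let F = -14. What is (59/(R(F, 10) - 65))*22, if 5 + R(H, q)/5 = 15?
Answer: -1298/15 ≈ -86.533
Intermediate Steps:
R(H, q) = 50 (R(H, q) = -25 + 5*15 = -25 + 75 = 50)
(59/(R(F, 10) - 65))*22 = (59/(50 - 65))*22 = (59/(-15))*22 = (59*(-1/15))*22 = -59/15*22 = -1298/15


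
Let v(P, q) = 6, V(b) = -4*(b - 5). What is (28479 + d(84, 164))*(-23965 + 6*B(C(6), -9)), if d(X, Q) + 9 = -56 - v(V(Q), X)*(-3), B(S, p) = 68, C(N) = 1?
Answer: -669772624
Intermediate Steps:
V(b) = 20 - 4*b (V(b) = -4*(-5 + b) = 20 - 4*b)
d(X, Q) = -47 (d(X, Q) = -9 + (-56 - 6*(-3)) = -9 + (-56 - 1*(-18)) = -9 + (-56 + 18) = -9 - 38 = -47)
(28479 + d(84, 164))*(-23965 + 6*B(C(6), -9)) = (28479 - 47)*(-23965 + 6*68) = 28432*(-23965 + 408) = 28432*(-23557) = -669772624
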